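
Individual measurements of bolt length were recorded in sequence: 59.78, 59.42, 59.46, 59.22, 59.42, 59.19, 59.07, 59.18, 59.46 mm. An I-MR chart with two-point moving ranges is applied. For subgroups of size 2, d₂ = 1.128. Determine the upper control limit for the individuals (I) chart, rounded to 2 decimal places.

X̄ = (59.78 + 59.42 + 59.46 + 59.22 + 59.42 + 59.19 + 59.07 + 59.18 + 59.46) / 9 = 59.3556
Moving ranges: 0.36, 0.04, 0.24, 0.20, 0.23, 0.12, 0.11, 0.28; M̄R̄ = 1.5800 / 8 = 0.1975
UCL = X̄ + 3·M̄R̄/d₂ = 59.3556 + 3 × 0.1975 / 1.128 = 59.8808

59.88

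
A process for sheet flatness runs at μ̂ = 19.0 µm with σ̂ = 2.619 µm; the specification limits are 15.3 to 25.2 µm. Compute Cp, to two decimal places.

0.63

Cp = (USL − LSL) / (6σ̂) = (25.2 − 15.3) / (6 × 2.619) = 9.9000 / 15.7140 = 0.6300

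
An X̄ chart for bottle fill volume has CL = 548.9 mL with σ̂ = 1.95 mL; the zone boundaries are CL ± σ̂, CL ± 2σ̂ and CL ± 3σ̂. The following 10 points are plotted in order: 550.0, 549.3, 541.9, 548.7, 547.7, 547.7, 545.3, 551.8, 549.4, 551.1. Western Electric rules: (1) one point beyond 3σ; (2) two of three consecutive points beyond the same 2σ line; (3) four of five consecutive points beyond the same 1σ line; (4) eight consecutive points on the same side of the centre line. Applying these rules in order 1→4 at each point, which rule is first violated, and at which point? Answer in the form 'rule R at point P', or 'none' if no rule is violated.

rule 1 at point 3

Zone of each point (C = within 1σ̂, B = 1σ̂–2σ̂, A = 2σ̂–3σ̂, * = beyond 3σ̂; sign = side of CL): 1:+C, 2:+C, 3:-*, 4:-C, 5:-C, 6:-C, 7:-B, 8:+B, 9:+C, 10:+B
Rule 1 (one point beyond the 3σ limits) is satisfied at point 3.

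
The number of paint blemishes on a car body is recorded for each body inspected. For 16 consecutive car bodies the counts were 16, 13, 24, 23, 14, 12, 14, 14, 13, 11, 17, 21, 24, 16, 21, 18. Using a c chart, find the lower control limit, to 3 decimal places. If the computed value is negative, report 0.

4.591

c̄ = (16 + 13 + 24 + 23 + 14 + 12 + 14 + 14 + 13 + 11 + 17 + 21 + 24 + 16 + 21 + 18) / 16 = 271 / 16 = 16.9375
LCL = c̄ − 3√c̄ = 16.9375 − 3 × 4.1155 = 4.5909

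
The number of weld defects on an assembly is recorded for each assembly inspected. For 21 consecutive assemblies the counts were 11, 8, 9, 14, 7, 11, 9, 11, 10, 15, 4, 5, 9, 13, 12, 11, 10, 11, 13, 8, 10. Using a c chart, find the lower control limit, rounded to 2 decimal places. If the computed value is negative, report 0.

c̄ = (11 + 8 + 9 + 14 + 7 + 11 + 9 + 11 + 10 + 15 + 4 + 5 + 9 + 13 + 12 + 11 + 10 + 11 + 13 + 8 + 10) / 21 = 211 / 21 = 10.0476
LCL = c̄ − 3√c̄ = 10.0476 − 3 × 3.1698 = 0.5382

0.54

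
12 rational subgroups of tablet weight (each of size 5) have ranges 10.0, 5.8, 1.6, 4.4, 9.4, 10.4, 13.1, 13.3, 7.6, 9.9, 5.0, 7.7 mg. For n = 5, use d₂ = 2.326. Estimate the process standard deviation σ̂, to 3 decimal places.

R̄ = (10.0 + 5.8 + 1.6 + 4.4 + 9.4 + 10.4 + 13.1 + 13.3 + 7.6 + 9.9 + 5.0 + 7.7) / 12 = 8.1833
σ̂ = R̄ / d₂ = 8.1833 / 2.326 = 3.5182

3.518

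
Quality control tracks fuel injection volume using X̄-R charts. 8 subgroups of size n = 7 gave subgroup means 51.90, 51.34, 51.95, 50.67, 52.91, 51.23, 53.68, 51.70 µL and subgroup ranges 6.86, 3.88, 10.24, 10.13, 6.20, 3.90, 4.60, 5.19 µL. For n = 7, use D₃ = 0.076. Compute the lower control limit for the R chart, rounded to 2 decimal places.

0.48

R̄ = (6.86 + 3.88 + 10.24 + 10.13 + 6.20 + 3.90 + 4.60 + 5.19) / 8 = 51.0000 / 8 = 6.3750
LCL_R = D₃·R̄ = 0.076 × 6.3750 = 0.4845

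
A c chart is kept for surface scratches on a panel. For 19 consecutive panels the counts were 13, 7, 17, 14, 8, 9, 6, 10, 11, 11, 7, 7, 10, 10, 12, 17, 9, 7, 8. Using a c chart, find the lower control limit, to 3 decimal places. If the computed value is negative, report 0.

0.596

c̄ = (13 + 7 + 17 + 14 + 8 + 9 + 6 + 10 + 11 + 11 + 7 + 7 + 10 + 10 + 12 + 17 + 9 + 7 + 8) / 19 = 193 / 19 = 10.1579
LCL = c̄ − 3√c̄ = 10.1579 − 3 × 3.1871 = 0.5965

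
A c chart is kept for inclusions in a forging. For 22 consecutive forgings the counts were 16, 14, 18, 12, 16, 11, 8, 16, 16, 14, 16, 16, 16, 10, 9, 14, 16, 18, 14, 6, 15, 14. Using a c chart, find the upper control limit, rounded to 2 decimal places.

25.03

c̄ = (16 + 14 + 18 + 12 + 16 + 11 + 8 + 16 + 16 + 14 + 16 + 16 + 16 + 10 + 9 + 14 + 16 + 18 + 14 + 6 + 15 + 14) / 22 = 305 / 22 = 13.8636
UCL = c̄ + 3√c̄ = 13.8636 + 3 × √13.8636 = 13.8636 + 3 × 3.7234 = 25.0338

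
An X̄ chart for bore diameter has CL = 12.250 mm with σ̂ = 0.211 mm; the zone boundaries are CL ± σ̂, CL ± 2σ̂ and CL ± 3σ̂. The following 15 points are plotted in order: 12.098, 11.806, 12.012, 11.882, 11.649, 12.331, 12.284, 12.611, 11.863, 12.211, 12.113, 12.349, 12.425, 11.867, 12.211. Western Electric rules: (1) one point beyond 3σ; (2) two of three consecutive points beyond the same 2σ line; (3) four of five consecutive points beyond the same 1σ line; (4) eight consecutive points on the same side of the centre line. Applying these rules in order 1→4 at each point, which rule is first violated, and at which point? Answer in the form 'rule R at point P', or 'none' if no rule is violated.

Zone of each point (C = within 1σ̂, B = 1σ̂–2σ̂, A = 2σ̂–3σ̂, * = beyond 3σ̂; sign = side of CL): 1:-C, 2:-A, 3:-B, 4:-B, 5:-A, 6:+C, 7:+C, 8:+B, 9:-B, 10:-C, 11:-C, 12:+C, 13:+C, 14:-B, 15:-C
Rule 3 (four of five consecutive points beyond the same 1σ limit) is satisfied at point 5.

rule 3 at point 5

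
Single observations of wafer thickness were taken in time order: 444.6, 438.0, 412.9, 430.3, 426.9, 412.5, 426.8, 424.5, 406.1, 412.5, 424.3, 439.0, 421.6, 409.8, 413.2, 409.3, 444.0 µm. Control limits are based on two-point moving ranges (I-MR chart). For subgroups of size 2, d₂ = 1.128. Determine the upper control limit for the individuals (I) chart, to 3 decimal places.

X̄ = (444.6 + 438.0 + 412.9 + 430.3 + 426.9 + 412.5 + 426.8 + 424.5 + 406.1 + 412.5 + 424.3 + 439.0 + 421.6 + 409.8 + 413.2 + 409.3 + 444.0) / 17 = 423.3118
Moving ranges: 6.6, 25.1, 17.4, 3.4, 14.4, 14.3, 2.3, 18.4, 6.4, 11.8, 14.7, 17.4, 11.8, 3.4, 3.9, 34.7; M̄R̄ = 206.0000 / 16 = 12.8750
UCL = X̄ + 3·M̄R̄/d₂ = 423.3118 + 3 × 12.8750 / 1.128 = 457.5538

457.554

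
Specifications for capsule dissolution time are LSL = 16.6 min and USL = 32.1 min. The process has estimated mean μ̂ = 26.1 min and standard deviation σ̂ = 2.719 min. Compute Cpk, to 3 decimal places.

Cpu = (USL − μ̂) / (3σ̂) = (32.1 − 26.1) / (3 × 2.719) = 0.7356; Cpl = (μ̂ − LSL) / (3σ̂) = (26.1 − 16.6) / (3 × 2.719) = 1.1646; Cpk = min(Cpu, Cpl) = 0.7356

0.736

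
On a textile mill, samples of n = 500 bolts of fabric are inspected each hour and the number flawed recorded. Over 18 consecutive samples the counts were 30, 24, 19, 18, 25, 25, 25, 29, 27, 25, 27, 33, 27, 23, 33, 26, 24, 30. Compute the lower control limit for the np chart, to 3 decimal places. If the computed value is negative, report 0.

11.187

p̄ = Σdᵢ / (k·n) = 470 / (18 × 500) = 0.05222
LCL = np̄ − 3·√(np̄(1−p̄)) = 26.1111 − 3 × 4.9747 = 11.1870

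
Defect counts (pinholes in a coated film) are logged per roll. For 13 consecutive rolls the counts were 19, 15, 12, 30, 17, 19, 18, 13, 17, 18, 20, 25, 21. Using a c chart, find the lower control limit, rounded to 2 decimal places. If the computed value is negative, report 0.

5.77

c̄ = (19 + 15 + 12 + 30 + 17 + 19 + 18 + 13 + 17 + 18 + 20 + 25 + 21) / 13 = 244 / 13 = 18.7692
LCL = c̄ − 3√c̄ = 18.7692 − 3 × 4.3323 = 5.7722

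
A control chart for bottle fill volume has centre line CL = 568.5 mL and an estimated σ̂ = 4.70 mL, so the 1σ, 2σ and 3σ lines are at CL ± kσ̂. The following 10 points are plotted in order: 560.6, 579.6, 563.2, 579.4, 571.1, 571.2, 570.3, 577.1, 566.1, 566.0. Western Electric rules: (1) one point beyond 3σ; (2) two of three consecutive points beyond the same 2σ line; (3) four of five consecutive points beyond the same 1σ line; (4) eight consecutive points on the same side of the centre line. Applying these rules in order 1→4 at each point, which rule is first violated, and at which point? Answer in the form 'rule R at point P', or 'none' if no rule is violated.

rule 2 at point 4

Zone of each point (C = within 1σ̂, B = 1σ̂–2σ̂, A = 2σ̂–3σ̂, * = beyond 3σ̂; sign = side of CL): 1:-B, 2:+A, 3:-B, 4:+A, 5:+C, 6:+C, 7:+C, 8:+B, 9:-C, 10:-C
Rule 2 (two of three consecutive points beyond the same 2σ limit) is satisfied at point 4.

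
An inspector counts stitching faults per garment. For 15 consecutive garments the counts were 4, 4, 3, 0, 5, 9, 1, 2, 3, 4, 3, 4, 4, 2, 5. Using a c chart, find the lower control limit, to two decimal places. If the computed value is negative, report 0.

0.00

c̄ = (4 + 4 + 3 + 0 + 5 + 9 + 1 + 2 + 3 + 4 + 3 + 4 + 4 + 2 + 5) / 15 = 53 / 15 = 3.5333
LCL = c̄ − 3√c̄ = 3.5333 − 3 × 1.8797 = -2.1058 → 0 (cannot be negative)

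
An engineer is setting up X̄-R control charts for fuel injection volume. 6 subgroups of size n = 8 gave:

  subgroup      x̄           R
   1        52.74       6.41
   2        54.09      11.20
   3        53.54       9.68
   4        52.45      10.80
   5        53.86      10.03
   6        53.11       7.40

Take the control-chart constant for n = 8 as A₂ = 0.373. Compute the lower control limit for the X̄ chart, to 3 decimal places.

X̄̄ = (52.74 + 54.09 + 53.54 + 52.45 + 53.86 + 53.11) / 6 = 319.7900 / 6 = 53.2983
R̄ = (6.41 + 11.20 + 9.68 + 10.80 + 10.03 + 7.40) / 6 = 55.5200 / 6 = 9.2533
LCL = X̄̄ − A₂·R̄ = 53.2983 − 0.373 × 9.2533 = 49.8468

49.847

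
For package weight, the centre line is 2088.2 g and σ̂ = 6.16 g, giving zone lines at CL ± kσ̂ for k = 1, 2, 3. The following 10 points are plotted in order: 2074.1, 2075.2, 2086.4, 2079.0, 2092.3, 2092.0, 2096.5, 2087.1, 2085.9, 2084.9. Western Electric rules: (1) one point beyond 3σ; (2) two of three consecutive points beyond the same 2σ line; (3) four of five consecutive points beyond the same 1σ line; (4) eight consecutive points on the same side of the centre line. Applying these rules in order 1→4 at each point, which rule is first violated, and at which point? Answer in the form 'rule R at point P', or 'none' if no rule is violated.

rule 2 at point 2

Zone of each point (C = within 1σ̂, B = 1σ̂–2σ̂, A = 2σ̂–3σ̂, * = beyond 3σ̂; sign = side of CL): 1:-A, 2:-A, 3:-C, 4:-B, 5:+C, 6:+C, 7:+B, 8:-C, 9:-C, 10:-C
Rule 2 (two of three consecutive points beyond the same 2σ limit) is satisfied at point 2.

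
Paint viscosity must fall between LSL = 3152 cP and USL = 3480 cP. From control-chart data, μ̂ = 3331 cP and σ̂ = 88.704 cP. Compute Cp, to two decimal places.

0.62

Cp = (USL − LSL) / (6σ̂) = (3480 − 3152) / (6 × 88.704) = 328.0000 / 532.2240 = 0.6163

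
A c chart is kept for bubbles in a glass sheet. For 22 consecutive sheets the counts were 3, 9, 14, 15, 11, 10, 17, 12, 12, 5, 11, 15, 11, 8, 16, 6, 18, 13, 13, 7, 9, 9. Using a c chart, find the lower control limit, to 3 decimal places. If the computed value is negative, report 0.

1.100

c̄ = (3 + 9 + 14 + 15 + 11 + 10 + 17 + 12 + 12 + 5 + 11 + 15 + 11 + 8 + 16 + 6 + 18 + 13 + 13 + 7 + 9 + 9) / 22 = 244 / 22 = 11.0909
LCL = c̄ − 3√c̄ = 11.0909 − 3 × 3.3303 = 1.1000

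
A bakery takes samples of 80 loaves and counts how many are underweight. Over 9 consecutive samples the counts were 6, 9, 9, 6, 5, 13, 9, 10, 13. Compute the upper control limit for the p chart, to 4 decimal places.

p̄ = Σdᵢ / (k·n) = 80 / (9 × 80) = 0.11111
UCL = p̄ + 3·√(p̄(1−p̄)/n) = 0.11111 + 3 × √(0.11111×0.88889/80) = 0.11111 + 3 × 0.03514 = 0.21652

0.2165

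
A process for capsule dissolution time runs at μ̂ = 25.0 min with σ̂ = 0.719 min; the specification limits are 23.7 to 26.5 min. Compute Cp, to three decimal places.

0.649

Cp = (USL − LSL) / (6σ̂) = (26.5 − 23.7) / (6 × 0.719) = 2.8000 / 4.3140 = 0.6490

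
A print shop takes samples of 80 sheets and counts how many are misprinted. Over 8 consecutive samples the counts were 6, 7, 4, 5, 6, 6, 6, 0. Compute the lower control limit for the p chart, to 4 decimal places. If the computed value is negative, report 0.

p̄ = Σdᵢ / (k·n) = 40 / (8 × 80) = 0.06250
LCL = p̄ − 3·√(p̄(1−p̄)/n) = 0.06250 − 3 × 0.02706 = -0.01869 → 0 (negative, so LCL = 0)

0.0000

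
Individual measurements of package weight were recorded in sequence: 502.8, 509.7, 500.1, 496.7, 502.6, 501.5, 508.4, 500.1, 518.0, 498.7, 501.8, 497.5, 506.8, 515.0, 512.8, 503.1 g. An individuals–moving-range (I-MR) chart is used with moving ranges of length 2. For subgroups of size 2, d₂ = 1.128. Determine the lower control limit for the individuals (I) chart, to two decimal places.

484.14

X̄ = (502.8 + 509.7 + 500.1 + 496.7 + 502.6 + 501.5 + 508.4 + 500.1 + 518.0 + 498.7 + 501.8 + 497.5 + 506.8 + 515.0 + 512.8 + 503.1) / 16 = 504.7250
Moving ranges: 6.9, 9.6, 3.4, 5.9, 1.1, 6.9, 8.3, 17.9, 19.3, 3.1, 4.3, 9.3, 8.2, 2.2, 9.7; M̄R̄ = 116.1000 / 15 = 7.7400
LCL = X̄ − 3·M̄R̄/d₂ = 504.7250 − 3 × 7.7400 / 1.128 = 484.1399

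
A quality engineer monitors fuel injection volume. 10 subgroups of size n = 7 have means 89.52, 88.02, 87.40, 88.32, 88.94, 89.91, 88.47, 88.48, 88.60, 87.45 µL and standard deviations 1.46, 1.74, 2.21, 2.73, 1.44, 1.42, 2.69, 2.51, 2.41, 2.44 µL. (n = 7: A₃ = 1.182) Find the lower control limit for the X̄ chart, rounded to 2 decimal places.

X̄̄ = (89.52 + 88.02 + 87.40 + 88.32 + 88.94 + 89.91 + 88.47 + 88.48 + 88.60 + 87.45) / 10 = 88.5110
s̄ = (1.46 + 1.74 + 2.21 + 2.73 + 1.44 + 1.42 + 2.69 + 2.51 + 2.41 + 2.44) / 10 = 2.1050
LCL = X̄̄ − A₃·s̄ = 88.5110 − 1.182 × 2.1050 = 86.0229

86.02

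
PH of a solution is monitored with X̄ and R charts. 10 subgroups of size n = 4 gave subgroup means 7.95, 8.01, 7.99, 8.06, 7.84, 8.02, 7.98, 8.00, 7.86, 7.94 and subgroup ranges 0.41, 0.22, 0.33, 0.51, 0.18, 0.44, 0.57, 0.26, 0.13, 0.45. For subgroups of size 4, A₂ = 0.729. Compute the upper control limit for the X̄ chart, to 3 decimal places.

8.220

X̄̄ = (7.95 + 8.01 + 7.99 + 8.06 + 7.84 + 8.02 + 7.98 + 8.00 + 7.86 + 7.94) / 10 = 79.6500 / 10 = 7.9650
R̄ = (0.41 + 0.22 + 0.33 + 0.51 + 0.18 + 0.44 + 0.57 + 0.26 + 0.13 + 0.45) / 10 = 3.5000 / 10 = 0.3500
UCL = X̄̄ + A₂·R̄ = 7.9650 + 0.729 × 0.3500 = 8.2202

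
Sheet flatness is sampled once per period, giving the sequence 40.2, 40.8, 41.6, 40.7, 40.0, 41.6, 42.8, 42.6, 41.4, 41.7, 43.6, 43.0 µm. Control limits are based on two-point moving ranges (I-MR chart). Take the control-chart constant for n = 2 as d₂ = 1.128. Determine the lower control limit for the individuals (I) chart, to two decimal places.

X̄ = (40.2 + 40.8 + 41.6 + 40.7 + 40.0 + 41.6 + 42.8 + 42.6 + 41.4 + 41.7 + 43.6 + 43.0) / 12 = 41.6667
Moving ranges: 0.6, 0.8, 0.9, 0.7, 1.6, 1.2, 0.2, 1.2, 0.3, 1.9, 0.6; M̄R̄ = 10.0000 / 11 = 0.9091
LCL = X̄ − 3·M̄R̄/d₂ = 41.6667 − 3 × 0.9091 / 1.128 = 39.2489

39.25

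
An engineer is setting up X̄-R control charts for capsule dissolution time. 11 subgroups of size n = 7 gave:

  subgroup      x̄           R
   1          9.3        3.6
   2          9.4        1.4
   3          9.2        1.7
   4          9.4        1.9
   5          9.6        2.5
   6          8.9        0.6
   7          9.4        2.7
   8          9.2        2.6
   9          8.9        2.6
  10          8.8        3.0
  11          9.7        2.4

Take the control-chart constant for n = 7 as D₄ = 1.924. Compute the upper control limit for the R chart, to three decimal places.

4.373

R̄ = (3.6 + 1.4 + 1.7 + 1.9 + 2.5 + 0.6 + 2.7 + 2.6 + 2.6 + 3.0 + 2.4) / 11 = 25.0000 / 11 = 2.2727
UCL_R = D₄·R̄ = 1.924 × 2.2727 = 4.3727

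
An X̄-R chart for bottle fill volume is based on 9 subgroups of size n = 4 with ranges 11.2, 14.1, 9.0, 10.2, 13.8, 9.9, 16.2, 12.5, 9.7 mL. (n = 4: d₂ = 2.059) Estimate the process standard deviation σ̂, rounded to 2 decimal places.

5.75

R̄ = (11.2 + 14.1 + 9.0 + 10.2 + 13.8 + 9.9 + 16.2 + 12.5 + 9.7) / 9 = 11.8444
σ̂ = R̄ / d₂ = 11.8444 / 2.059 = 5.7525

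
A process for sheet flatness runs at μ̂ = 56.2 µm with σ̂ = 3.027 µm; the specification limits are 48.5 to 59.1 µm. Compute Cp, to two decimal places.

Cp = (USL − LSL) / (6σ̂) = (59.1 − 48.5) / (6 × 3.027) = 10.6000 / 18.1620 = 0.5836

0.58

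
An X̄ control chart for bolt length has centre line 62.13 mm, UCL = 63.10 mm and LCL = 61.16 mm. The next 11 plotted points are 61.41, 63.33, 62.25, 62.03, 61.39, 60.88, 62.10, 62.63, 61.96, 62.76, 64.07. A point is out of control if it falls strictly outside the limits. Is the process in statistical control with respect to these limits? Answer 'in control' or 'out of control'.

out of control

Compare each point to [61.16, 63.10]: sample 2 = 63.33 > UCL; sample 6 = 60.88 < LCL; sample 11 = 64.07 > UCL.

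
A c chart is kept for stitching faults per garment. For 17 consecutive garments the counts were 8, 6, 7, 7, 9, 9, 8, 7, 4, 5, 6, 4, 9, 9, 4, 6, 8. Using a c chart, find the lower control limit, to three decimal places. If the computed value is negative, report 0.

0.000

c̄ = (8 + 6 + 7 + 7 + 9 + 9 + 8 + 7 + 4 + 5 + 6 + 4 + 9 + 9 + 4 + 6 + 8) / 17 = 116 / 17 = 6.8235
LCL = c̄ − 3√c̄ = 6.8235 − 3 × 2.6122 = -1.0130 → 0 (cannot be negative)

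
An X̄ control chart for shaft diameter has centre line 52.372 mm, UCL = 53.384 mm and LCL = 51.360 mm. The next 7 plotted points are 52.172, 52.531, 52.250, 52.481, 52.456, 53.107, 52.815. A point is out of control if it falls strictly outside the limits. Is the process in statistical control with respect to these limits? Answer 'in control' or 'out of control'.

in control

All 7 points lie within [51.360, 53.384].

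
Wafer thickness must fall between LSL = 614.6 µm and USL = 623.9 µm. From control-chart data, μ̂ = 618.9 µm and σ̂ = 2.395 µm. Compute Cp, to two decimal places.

Cp = (USL − LSL) / (6σ̂) = (623.9 − 614.6) / (6 × 2.395) = 9.3000 / 14.3700 = 0.6472

0.65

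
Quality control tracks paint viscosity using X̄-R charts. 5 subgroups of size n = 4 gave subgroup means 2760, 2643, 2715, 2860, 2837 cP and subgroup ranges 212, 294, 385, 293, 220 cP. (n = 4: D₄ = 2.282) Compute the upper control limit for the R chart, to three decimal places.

R̄ = (212 + 294 + 385 + 293 + 220) / 5 = 1404.0000 / 5 = 280.8000
UCL_R = D₄·R̄ = 2.282 × 280.8000 = 640.7856

640.786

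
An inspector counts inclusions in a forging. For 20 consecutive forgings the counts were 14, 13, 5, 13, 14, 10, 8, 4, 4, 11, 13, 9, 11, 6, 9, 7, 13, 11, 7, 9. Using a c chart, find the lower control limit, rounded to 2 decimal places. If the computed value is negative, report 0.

c̄ = (14 + 13 + 5 + 13 + 14 + 10 + 8 + 4 + 4 + 11 + 13 + 9 + 11 + 6 + 9 + 7 + 13 + 11 + 7 + 9) / 20 = 191 / 20 = 9.5500
LCL = c̄ − 3√c̄ = 9.5500 − 3 × 3.0903 = 0.2791

0.28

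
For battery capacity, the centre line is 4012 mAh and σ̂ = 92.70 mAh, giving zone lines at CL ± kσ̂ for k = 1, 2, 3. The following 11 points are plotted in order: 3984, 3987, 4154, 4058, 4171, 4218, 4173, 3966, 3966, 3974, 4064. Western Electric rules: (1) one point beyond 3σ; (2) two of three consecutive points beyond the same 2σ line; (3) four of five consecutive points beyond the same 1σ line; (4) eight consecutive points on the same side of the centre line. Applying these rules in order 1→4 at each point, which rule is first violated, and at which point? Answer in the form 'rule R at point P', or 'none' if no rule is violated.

rule 3 at point 7

Zone of each point (C = within 1σ̂, B = 1σ̂–2σ̂, A = 2σ̂–3σ̂, * = beyond 3σ̂; sign = side of CL): 1:-C, 2:-C, 3:+B, 4:+C, 5:+B, 6:+A, 7:+B, 8:-C, 9:-C, 10:-C, 11:+C
Rule 3 (four of five consecutive points beyond the same 1σ limit) is satisfied at point 7.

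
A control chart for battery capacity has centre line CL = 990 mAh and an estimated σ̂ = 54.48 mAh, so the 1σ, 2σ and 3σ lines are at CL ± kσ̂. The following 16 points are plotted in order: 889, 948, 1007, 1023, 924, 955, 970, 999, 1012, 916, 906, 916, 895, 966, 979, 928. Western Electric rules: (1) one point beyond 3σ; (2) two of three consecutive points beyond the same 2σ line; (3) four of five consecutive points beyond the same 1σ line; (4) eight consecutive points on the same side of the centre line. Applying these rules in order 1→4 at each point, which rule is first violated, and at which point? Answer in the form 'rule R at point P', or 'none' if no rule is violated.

rule 3 at point 13

Zone of each point (C = within 1σ̂, B = 1σ̂–2σ̂, A = 2σ̂–3σ̂, * = beyond 3σ̂; sign = side of CL): 1:-B, 2:-C, 3:+C, 4:+C, 5:-B, 6:-C, 7:-C, 8:+C, 9:+C, 10:-B, 11:-B, 12:-B, 13:-B, 14:-C, 15:-C, 16:-B
Rule 3 (four of five consecutive points beyond the same 1σ limit) is satisfied at point 13.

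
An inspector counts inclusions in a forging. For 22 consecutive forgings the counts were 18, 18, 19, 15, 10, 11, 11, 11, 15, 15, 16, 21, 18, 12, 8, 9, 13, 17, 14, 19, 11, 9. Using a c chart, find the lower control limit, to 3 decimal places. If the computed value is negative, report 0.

2.830

c̄ = (18 + 18 + 19 + 15 + 10 + 11 + 11 + 11 + 15 + 15 + 16 + 21 + 18 + 12 + 8 + 9 + 13 + 17 + 14 + 19 + 11 + 9) / 22 = 310 / 22 = 14.0909
LCL = c̄ − 3√c̄ = 14.0909 − 3 × 3.7538 = 2.8296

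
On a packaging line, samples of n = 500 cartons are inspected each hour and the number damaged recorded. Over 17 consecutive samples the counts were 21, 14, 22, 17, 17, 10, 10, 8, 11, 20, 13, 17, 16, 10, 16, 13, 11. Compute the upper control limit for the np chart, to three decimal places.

25.716

p̄ = Σdᵢ / (k·n) = 246 / (17 × 500) = 0.02894
UCL = np̄ + 3·√(np̄(1−p̄)) = 14.4706 + 3 × √(14.4706×0.97106) = 14.4706 + 3 × 3.7486 = 25.7163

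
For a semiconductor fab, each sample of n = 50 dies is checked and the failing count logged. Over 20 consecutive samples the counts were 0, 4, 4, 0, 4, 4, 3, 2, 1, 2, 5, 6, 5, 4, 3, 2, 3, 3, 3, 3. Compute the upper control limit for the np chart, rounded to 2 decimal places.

p̄ = Σdᵢ / (k·n) = 61 / (20 × 50) = 0.06100
UCL = np̄ + 3·√(np̄(1−p̄)) = 3.0500 + 3 × √(3.0500×0.93900) = 3.0500 + 3 × 1.6923 = 8.1270

8.13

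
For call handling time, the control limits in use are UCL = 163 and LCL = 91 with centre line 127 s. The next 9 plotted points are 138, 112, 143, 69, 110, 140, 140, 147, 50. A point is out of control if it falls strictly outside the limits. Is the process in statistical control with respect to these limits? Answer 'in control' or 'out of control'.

out of control

Compare each point to [91, 163]: sample 4 = 69 < LCL; sample 9 = 50 < LCL.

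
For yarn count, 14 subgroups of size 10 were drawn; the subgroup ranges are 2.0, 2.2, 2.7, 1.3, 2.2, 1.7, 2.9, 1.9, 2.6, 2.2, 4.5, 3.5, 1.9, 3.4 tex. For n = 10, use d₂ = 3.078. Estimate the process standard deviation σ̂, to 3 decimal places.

0.812

R̄ = (2.0 + 2.2 + 2.7 + 1.3 + 2.2 + 1.7 + 2.9 + 1.9 + 2.6 + 2.2 + 4.5 + 3.5 + 1.9 + 3.4) / 14 = 2.5000
σ̂ = R̄ / d₂ = 2.5000 / 3.078 = 0.8122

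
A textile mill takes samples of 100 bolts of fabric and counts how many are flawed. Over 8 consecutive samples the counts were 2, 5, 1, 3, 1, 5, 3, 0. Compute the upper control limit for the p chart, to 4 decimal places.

p̄ = Σdᵢ / (k·n) = 20 / (8 × 100) = 0.02500
UCL = p̄ + 3·√(p̄(1−p̄)/n) = 0.02500 + 3 × √(0.02500×0.97500/100) = 0.02500 + 3 × 0.01561 = 0.07184

0.0718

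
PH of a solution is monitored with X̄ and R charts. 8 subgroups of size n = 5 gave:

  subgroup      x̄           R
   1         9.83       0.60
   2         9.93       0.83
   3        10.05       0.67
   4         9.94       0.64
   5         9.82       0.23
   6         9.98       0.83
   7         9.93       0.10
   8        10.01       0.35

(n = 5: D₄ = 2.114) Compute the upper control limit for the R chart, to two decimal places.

1.12

R̄ = (0.60 + 0.83 + 0.67 + 0.64 + 0.23 + 0.83 + 0.10 + 0.35) / 8 = 4.2500 / 8 = 0.5312
UCL_R = D₄·R̄ = 2.114 × 0.5312 = 1.1231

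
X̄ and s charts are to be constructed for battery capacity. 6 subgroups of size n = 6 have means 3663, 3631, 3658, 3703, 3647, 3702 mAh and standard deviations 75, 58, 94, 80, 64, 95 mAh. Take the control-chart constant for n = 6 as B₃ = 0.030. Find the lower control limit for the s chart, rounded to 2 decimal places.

s̄ = (75 + 58 + 94 + 80 + 64 + 95) / 6 = 77.6667
LCL_s = B₃·s̄ = 0.030 × 77.6667 = 2.3300

2.33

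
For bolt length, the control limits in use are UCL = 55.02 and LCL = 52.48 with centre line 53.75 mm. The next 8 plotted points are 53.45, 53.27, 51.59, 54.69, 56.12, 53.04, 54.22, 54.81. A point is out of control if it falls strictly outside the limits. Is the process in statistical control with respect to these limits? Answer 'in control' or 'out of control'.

out of control

Compare each point to [52.48, 55.02]: sample 3 = 51.59 < LCL; sample 5 = 56.12 > UCL.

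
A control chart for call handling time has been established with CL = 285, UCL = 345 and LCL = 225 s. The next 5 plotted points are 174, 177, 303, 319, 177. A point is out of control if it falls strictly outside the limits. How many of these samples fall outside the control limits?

3

Compare each point to [225, 345]: sample 1 = 174 < LCL; sample 2 = 177 < LCL; sample 5 = 177 < LCL.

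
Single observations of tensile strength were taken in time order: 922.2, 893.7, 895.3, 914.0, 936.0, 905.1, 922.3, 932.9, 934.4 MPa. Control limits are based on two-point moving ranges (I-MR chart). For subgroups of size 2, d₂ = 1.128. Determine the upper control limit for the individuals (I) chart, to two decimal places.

960.87

X̄ = (922.2 + 893.7 + 895.3 + 914.0 + 936.0 + 905.1 + 922.3 + 932.9 + 934.4) / 9 = 917.3222
Moving ranges: 28.5, 1.6, 18.7, 22.0, 30.9, 17.2, 10.6, 1.5; M̄R̄ = 131.0000 / 8 = 16.3750
UCL = X̄ + 3·M̄R̄/d₂ = 917.3222 + 3 × 16.3750 / 1.128 = 960.8728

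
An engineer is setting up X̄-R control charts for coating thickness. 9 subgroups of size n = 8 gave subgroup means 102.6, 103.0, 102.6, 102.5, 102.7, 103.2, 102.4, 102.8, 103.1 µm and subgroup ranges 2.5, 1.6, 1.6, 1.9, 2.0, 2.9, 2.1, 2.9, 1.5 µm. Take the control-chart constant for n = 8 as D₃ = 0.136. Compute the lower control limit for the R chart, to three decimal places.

0.287

R̄ = (2.5 + 1.6 + 1.6 + 1.9 + 2.0 + 2.9 + 2.1 + 2.9 + 1.5) / 9 = 19.0000 / 9 = 2.1111
LCL_R = D₃·R̄ = 0.136 × 2.1111 = 0.2871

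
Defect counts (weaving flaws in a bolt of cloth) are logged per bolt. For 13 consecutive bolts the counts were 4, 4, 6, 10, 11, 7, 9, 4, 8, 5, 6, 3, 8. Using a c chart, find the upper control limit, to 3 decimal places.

14.210

c̄ = (4 + 4 + 6 + 10 + 11 + 7 + 9 + 4 + 8 + 5 + 6 + 3 + 8) / 13 = 85 / 13 = 6.5385
UCL = c̄ + 3√c̄ = 6.5385 + 3 × √6.5385 = 6.5385 + 3 × 2.5570 = 14.2096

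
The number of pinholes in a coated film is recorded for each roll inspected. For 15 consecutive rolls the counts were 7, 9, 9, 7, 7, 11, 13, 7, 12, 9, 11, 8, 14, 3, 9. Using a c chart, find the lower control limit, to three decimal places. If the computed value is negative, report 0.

0.033

c̄ = (7 + 9 + 9 + 7 + 7 + 11 + 13 + 7 + 12 + 9 + 11 + 8 + 14 + 3 + 9) / 15 = 136 / 15 = 9.0667
LCL = c̄ − 3√c̄ = 9.0667 − 3 × 3.0111 = 0.0334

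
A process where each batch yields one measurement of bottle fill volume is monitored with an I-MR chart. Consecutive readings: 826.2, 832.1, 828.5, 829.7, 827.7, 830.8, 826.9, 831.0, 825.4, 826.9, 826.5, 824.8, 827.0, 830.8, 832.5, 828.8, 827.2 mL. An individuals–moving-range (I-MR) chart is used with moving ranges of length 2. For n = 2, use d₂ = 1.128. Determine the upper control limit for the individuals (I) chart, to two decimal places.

X̄ = (826.2 + 832.1 + 828.5 + 829.7 + 827.7 + 830.8 + 826.9 + 831.0 + 825.4 + 826.9 + 826.5 + 824.8 + 827.0 + 830.8 + 832.5 + 828.8 + 827.2) / 17 = 828.4000
Moving ranges: 5.9, 3.6, 1.2, 2.0, 3.1, 3.9, 4.1, 5.6, 1.5, 0.4, 1.7, 2.2, 3.8, 1.7, 3.7, 1.6; M̄R̄ = 46.0000 / 16 = 2.8750
UCL = X̄ + 3·M̄R̄/d₂ = 828.4000 + 3 × 2.8750 / 1.128 = 836.0463

836.05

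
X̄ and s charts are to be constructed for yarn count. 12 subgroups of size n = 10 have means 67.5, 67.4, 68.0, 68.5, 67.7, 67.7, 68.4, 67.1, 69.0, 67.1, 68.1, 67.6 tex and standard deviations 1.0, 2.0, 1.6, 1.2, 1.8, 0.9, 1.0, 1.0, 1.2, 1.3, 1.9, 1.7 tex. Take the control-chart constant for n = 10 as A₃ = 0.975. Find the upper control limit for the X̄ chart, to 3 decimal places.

X̄̄ = (67.5 + 67.4 + 68.0 + 68.5 + 67.7 + 67.7 + 68.4 + 67.1 + 69.0 + 67.1 + 68.1 + 67.6) / 12 = 67.8417
s̄ = (1.0 + 2.0 + 1.6 + 1.2 + 1.8 + 0.9 + 1.0 + 1.0 + 1.2 + 1.3 + 1.9 + 1.7) / 12 = 1.3833
UCL = X̄̄ + A₃·s̄ = 67.8417 + 0.975 × 1.3833 = 69.1904

69.190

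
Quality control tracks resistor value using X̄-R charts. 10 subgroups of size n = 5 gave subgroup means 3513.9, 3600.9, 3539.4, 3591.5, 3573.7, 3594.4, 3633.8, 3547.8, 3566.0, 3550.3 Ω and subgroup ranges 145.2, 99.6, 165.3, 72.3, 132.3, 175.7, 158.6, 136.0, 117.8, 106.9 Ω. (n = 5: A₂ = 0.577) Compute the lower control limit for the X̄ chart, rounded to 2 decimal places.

X̄̄ = (3513.9 + 3600.9 + 3539.4 + 3591.5 + 3573.7 + 3594.4 + 3633.8 + 3547.8 + 3566.0 + 3550.3) / 10 = 35711.7000 / 10 = 3571.1700
R̄ = (145.2 + 99.6 + 165.3 + 72.3 + 132.3 + 175.7 + 158.6 + 136.0 + 117.8 + 106.9) / 10 = 1309.7000 / 10 = 130.9700
LCL = X̄̄ − A₂·R̄ = 3571.1700 − 0.577 × 130.9700 = 3495.6003

3495.60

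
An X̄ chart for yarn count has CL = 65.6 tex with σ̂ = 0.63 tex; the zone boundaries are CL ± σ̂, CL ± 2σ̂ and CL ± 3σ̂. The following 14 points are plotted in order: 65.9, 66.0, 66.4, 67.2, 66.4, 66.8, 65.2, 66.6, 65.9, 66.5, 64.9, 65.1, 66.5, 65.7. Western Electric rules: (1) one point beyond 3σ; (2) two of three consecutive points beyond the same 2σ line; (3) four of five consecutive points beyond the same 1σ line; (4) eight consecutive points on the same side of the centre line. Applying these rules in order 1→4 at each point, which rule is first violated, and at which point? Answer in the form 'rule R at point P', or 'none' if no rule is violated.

Zone of each point (C = within 1σ̂, B = 1σ̂–2σ̂, A = 2σ̂–3σ̂, * = beyond 3σ̂; sign = side of CL): 1:+C, 2:+C, 3:+B, 4:+A, 5:+B, 6:+B, 7:-C, 8:+B, 9:+C, 10:+B, 11:-B, 12:-C, 13:+B, 14:+C
Rule 3 (four of five consecutive points beyond the same 1σ limit) is satisfied at point 6.

rule 3 at point 6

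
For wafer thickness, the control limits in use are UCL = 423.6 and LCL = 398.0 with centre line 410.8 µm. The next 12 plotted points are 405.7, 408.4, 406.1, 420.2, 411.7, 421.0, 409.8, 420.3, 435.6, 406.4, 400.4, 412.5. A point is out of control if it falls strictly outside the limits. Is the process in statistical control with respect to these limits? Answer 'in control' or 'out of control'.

out of control

Compare each point to [398.0, 423.6]: sample 9 = 435.6 > UCL.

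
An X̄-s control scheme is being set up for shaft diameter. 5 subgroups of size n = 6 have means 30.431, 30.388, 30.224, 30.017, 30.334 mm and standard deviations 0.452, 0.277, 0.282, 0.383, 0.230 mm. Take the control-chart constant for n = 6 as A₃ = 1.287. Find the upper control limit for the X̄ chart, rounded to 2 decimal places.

30.70

X̄̄ = (30.431 + 30.388 + 30.224 + 30.017 + 30.334) / 5 = 30.2788
s̄ = (0.452 + 0.277 + 0.282 + 0.383 + 0.230) / 5 = 0.3248
UCL = X̄̄ + A₃·s̄ = 30.2788 + 1.287 × 0.3248 = 30.6968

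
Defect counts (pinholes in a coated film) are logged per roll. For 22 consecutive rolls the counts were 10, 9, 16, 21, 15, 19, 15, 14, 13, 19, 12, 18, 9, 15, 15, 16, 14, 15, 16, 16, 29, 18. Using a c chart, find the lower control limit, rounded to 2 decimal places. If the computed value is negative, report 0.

3.77

c̄ = (10 + 9 + 16 + 21 + 15 + 19 + 15 + 14 + 13 + 19 + 12 + 18 + 9 + 15 + 15 + 16 + 14 + 15 + 16 + 16 + 29 + 18) / 22 = 344 / 22 = 15.6364
LCL = c̄ − 3√c̄ = 15.6364 − 3 × 3.9543 = 3.7735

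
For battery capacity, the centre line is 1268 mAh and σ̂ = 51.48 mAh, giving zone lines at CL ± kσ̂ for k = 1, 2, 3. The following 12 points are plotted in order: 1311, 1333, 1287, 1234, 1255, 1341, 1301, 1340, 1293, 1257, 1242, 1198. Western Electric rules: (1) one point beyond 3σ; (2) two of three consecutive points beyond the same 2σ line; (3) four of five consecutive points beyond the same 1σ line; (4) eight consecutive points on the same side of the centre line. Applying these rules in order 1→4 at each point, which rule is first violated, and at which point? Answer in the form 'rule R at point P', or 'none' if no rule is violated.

none

Zone of each point (C = within 1σ̂, B = 1σ̂–2σ̂, A = 2σ̂–3σ̂, * = beyond 3σ̂; sign = side of CL): 1:+C, 2:+B, 3:+C, 4:-C, 5:-C, 6:+B, 7:+C, 8:+B, 9:+C, 10:-C, 11:-C, 12:-B
No rule fires across all 12 points.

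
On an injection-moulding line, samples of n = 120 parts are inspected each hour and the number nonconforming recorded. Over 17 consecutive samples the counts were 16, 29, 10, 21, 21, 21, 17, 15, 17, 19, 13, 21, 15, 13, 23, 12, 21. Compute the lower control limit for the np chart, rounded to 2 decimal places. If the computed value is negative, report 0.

p̄ = Σdᵢ / (k·n) = 304 / (17 × 120) = 0.14902
LCL = np̄ − 3·√(np̄(1−p̄)) = 17.8824 − 3 × 3.9010 = 6.1795

6.18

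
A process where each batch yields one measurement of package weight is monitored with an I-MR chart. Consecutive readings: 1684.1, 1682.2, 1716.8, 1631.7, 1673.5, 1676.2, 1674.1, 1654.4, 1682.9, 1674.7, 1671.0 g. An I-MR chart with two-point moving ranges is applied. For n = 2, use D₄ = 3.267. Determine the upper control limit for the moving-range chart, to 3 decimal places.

Moving ranges: 1.9, 34.6, 85.1, 41.8, 2.7, 2.1, 19.7, 28.5, 8.2, 3.7; M̄R̄ = 228.3000 / 10 = 22.8300
UCL_MR = D₄·M̄R̄ = 3.267 × 22.8300 = 74.5856

74.586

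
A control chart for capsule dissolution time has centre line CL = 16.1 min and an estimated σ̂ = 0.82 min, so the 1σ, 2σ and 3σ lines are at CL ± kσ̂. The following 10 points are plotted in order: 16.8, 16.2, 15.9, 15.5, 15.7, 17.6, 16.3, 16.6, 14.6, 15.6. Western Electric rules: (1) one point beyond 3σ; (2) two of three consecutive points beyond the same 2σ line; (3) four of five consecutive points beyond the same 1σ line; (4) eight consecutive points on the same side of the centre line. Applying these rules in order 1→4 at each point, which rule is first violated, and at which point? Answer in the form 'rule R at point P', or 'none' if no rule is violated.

Zone of each point (C = within 1σ̂, B = 1σ̂–2σ̂, A = 2σ̂–3σ̂, * = beyond 3σ̂; sign = side of CL): 1:+C, 2:+C, 3:-C, 4:-C, 5:-C, 6:+B, 7:+C, 8:+C, 9:-B, 10:-C
No rule fires across all 10 points.

none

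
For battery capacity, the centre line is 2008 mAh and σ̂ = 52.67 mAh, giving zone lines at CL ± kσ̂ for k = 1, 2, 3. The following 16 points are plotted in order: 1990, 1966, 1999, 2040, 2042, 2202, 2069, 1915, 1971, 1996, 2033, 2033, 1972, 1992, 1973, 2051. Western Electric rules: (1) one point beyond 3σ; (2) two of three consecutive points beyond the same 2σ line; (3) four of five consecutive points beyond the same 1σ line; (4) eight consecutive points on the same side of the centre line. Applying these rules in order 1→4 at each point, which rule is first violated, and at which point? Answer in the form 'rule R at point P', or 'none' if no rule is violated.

Zone of each point (C = within 1σ̂, B = 1σ̂–2σ̂, A = 2σ̂–3σ̂, * = beyond 3σ̂; sign = side of CL): 1:-C, 2:-C, 3:-C, 4:+C, 5:+C, 6:+*, 7:+B, 8:-B, 9:-C, 10:-C, 11:+C, 12:+C, 13:-C, 14:-C, 15:-C, 16:+C
Rule 1 (one point beyond the 3σ limits) is satisfied at point 6.

rule 1 at point 6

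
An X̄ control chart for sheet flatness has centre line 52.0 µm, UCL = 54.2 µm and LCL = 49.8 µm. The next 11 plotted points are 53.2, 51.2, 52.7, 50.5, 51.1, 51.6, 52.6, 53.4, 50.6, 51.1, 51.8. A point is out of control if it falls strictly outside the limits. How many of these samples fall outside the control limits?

0

All 11 points lie within [49.8, 54.2].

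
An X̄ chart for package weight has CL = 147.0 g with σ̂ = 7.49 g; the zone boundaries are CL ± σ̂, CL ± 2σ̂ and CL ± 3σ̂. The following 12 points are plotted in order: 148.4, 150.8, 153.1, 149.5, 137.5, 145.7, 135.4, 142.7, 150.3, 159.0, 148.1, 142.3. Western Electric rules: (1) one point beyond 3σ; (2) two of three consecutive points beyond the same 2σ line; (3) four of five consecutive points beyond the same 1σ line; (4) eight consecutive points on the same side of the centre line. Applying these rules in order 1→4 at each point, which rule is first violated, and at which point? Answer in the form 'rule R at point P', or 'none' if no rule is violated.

none

Zone of each point (C = within 1σ̂, B = 1σ̂–2σ̂, A = 2σ̂–3σ̂, * = beyond 3σ̂; sign = side of CL): 1:+C, 2:+C, 3:+C, 4:+C, 5:-B, 6:-C, 7:-B, 8:-C, 9:+C, 10:+B, 11:+C, 12:-C
No rule fires across all 12 points.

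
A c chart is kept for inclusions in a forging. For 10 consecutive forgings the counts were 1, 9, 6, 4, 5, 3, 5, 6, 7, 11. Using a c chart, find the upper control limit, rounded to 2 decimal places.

c̄ = (1 + 9 + 6 + 4 + 5 + 3 + 5 + 6 + 7 + 11) / 10 = 57 / 10 = 5.7000
UCL = c̄ + 3√c̄ = 5.7000 + 3 × √5.7000 = 5.7000 + 3 × 2.3875 = 12.8624

12.86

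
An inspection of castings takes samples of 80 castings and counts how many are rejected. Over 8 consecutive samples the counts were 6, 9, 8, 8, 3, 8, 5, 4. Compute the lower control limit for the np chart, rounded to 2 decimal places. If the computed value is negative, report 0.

0.00

p̄ = Σdᵢ / (k·n) = 51 / (8 × 80) = 0.07969
LCL = np̄ − 3·√(np̄(1−p̄)) = 6.3750 − 3 × 2.4222 = -0.8916 → 0 (negative, so LCL = 0)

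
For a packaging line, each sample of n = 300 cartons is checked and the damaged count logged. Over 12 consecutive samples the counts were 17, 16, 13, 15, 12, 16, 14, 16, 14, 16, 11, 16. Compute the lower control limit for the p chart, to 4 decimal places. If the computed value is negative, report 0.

p̄ = Σdᵢ / (k·n) = 176 / (12 × 300) = 0.04889
LCL = p̄ − 3·√(p̄(1−p̄)/n) = 0.04889 − 3 × 0.01245 = 0.01154

0.0115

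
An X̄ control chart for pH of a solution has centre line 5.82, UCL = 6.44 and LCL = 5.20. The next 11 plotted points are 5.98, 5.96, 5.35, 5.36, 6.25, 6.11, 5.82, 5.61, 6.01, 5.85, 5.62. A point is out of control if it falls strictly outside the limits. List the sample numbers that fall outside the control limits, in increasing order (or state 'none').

none

All 11 points lie within [5.20, 6.44].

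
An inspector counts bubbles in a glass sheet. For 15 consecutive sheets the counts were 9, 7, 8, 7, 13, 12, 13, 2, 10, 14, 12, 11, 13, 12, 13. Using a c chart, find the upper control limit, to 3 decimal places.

c̄ = (9 + 7 + 8 + 7 + 13 + 12 + 13 + 2 + 10 + 14 + 12 + 11 + 13 + 12 + 13) / 15 = 156 / 15 = 10.4000
UCL = c̄ + 3√c̄ = 10.4000 + 3 × √10.4000 = 10.4000 + 3 × 3.2249 = 20.0747

20.075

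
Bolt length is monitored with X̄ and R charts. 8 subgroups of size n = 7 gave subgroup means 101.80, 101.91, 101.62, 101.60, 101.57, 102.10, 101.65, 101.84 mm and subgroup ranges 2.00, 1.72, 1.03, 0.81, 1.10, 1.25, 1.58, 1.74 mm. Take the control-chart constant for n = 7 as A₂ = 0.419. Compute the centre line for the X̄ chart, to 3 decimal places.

X̄̄ = (101.80 + 101.91 + 101.62 + 101.60 + 101.57 + 102.10 + 101.65 + 101.84) / 8 = 814.0900 / 8 = 101.7613
CL = X̄̄ = 101.7613

101.761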